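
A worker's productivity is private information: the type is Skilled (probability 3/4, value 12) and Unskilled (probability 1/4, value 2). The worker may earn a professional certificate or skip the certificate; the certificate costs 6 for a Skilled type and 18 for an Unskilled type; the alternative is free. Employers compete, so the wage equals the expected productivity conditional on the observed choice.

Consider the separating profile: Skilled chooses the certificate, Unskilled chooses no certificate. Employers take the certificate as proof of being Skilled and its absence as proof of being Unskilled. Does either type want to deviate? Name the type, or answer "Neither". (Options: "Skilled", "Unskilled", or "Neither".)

Neither

The certificate pays 12; no certificate pays 2.
Skilled: assigned the certificate, nets 12 − 6 = 6; deviating to no certificate nets 2.
Unskilled: assigned no certificate, nets 2; deviating to the certificate nets 12 − 18 = -6.
Both types strictly prefer their assigned action; no profitable deviation.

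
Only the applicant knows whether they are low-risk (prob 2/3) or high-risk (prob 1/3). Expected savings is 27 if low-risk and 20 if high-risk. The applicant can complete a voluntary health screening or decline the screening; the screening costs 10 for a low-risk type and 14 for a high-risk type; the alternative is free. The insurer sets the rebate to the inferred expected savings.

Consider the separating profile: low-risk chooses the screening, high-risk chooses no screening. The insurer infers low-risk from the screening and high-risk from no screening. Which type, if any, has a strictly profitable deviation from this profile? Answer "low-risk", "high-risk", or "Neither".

The screening pays 27; no screening pays 20.
low-risk: assigned the screening, nets 27 − 10 = 17; deviating to no screening nets 20.
high-risk: assigned no screening, nets 20; deviating to the screening nets 27 − 14 = 13.
The low-risk type gains 3 by deviating.

low-risk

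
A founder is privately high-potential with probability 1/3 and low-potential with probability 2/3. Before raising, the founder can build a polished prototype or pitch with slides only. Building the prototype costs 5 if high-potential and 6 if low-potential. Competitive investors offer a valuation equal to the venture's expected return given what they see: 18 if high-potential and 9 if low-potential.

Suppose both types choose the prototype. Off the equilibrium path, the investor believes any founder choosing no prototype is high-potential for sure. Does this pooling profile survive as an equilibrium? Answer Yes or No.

No

On path, the investor holds the prior and pays 1/3·18 + 2/3·9 = 12. Off path (no prototype), believing high-potential, it pays 18.
high-potential: the prototype nets 12 − 5 = 7; no prototype nets 18. high-potential would deviate.
low-potential: the prototype nets 12 − 6 = 6; no prototype nets 18. low-potential would deviate.
A type deviates, so pooling fails.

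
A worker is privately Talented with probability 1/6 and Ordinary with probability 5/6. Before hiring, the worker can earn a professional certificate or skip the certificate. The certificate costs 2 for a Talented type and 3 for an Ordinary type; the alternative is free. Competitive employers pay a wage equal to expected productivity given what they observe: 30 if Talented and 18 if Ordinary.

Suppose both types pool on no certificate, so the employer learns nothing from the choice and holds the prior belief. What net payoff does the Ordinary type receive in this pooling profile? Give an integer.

Pooled wage = 1/6·30 + 5/6·18 = 20.
Ordinary pays no cost for no certificate, so net payoff = 20.

20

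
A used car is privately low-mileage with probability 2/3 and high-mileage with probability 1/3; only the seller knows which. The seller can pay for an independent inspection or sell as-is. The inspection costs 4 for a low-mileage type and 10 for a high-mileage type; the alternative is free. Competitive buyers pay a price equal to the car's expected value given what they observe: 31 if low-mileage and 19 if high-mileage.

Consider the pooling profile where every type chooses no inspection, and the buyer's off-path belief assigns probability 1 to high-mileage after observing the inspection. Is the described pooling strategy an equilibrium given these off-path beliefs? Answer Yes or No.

Yes

On path, the buyer holds the prior and pays 2/3·31 + 1/3·19 = 27. Off path (the inspection), believing high-mileage, it pays 19.
low-mileage: no inspection nets 27; the inspection nets 19 − 4 = 15. low-mileage stays.
high-mileage: no inspection nets 27; the inspection nets 19 − 10 = 9. high-mileage stays.
No type deviates, so pooling is sustained.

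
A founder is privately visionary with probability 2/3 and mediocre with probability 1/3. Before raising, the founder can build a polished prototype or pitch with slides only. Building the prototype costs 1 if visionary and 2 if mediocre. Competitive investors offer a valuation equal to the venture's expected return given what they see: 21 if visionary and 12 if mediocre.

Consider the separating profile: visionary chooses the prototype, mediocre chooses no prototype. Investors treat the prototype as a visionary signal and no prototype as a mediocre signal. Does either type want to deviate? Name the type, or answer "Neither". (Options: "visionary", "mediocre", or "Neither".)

mediocre

The prototype pays 21; no prototype pays 12.
visionary: assigned the prototype, nets 21 − 1 = 20; deviating to no prototype nets 12.
mediocre: assigned no prototype, nets 12; deviating to the prototype nets 21 − 2 = 19.
The mediocre type gains 7 by deviating.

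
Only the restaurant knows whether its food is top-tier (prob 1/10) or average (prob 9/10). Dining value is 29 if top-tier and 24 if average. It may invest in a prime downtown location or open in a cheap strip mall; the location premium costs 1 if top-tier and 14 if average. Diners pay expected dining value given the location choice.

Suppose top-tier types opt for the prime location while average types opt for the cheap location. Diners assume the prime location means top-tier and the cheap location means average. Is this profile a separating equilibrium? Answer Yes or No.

Under these beliefs, the prime location earns price premium 29 and the cheap location earns price premium 24.
top-tier: the prime location nets 29 − 1 = 28; the cheap location nets 24. top-tier prefers the prime location.
average: the prime location nets 29 − 14 = 15; the cheap location nets 24. average prefers the cheap location.
Neither type deviates, so the separating profile is an equilibrium.

Yes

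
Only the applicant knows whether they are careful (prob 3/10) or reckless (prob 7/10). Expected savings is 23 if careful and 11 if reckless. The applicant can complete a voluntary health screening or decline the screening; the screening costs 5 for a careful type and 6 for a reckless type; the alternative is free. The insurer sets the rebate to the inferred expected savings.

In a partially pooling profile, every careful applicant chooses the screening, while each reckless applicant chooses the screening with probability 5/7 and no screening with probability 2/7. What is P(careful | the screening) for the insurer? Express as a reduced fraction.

3/8

P(the screening) = (3/10)·1 + (7/10)·(5/7) = 4/5.
By Bayes' rule, P(careful | the screening) = (3/10) / (4/5) = 3/8.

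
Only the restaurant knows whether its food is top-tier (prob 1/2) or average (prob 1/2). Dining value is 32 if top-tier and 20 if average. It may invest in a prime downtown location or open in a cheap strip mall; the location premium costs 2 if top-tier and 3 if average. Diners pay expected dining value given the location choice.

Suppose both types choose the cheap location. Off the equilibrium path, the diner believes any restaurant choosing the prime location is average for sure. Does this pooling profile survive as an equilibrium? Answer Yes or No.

Yes

On path, the diner holds the prior and pays 1/2·32 + 1/2·20 = 26. Off path (the prime location), believing average, it pays 20.
top-tier: the cheap location nets 26; the prime location nets 20 − 2 = 18. top-tier stays.
average: the cheap location nets 26; the prime location nets 20 − 3 = 17. average stays.
No type deviates, so pooling is sustained.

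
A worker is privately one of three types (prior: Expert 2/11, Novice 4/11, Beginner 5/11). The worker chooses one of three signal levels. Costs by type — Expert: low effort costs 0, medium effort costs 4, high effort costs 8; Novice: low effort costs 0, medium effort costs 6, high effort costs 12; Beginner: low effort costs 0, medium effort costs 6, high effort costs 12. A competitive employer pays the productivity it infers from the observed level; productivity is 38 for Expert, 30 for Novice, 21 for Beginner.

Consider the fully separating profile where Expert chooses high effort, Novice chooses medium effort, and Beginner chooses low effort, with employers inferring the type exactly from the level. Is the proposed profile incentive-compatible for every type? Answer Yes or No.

No

Separating wages: high effort → 38, medium effort → 30, low effort → 21.
Expert (assigned high effort): low effort: 21 − 0 = 21; medium effort: 30 − 4 = 26; high effort: 38 − 8 = 30. Expert stays.
Novice (assigned medium effort): low effort: 21 − 0 = 21; medium effort: 30 − 6 = 24; high effort: 38 − 12 = 26. Novice prefers high effort.
Beginner (assigned low effort): low effort: 21 − 0 = 21; medium effort: 30 − 6 = 24; high effort: 38 − 12 = 26. Beginner prefers high effort.
At least one type deviates; the separating profile fails.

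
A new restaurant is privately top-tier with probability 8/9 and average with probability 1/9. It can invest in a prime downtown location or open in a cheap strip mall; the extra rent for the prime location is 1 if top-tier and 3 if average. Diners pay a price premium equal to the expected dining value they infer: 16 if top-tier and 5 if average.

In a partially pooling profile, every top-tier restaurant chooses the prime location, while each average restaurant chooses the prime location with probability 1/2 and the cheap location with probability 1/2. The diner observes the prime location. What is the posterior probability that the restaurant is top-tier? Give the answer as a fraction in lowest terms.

P(the prime location) = (8/9)·1 + (1/9)·(1/2) = 17/18.
By Bayes' rule, P(top-tier | the prime location) = (8/9) / (17/18) = 16/17.

16/17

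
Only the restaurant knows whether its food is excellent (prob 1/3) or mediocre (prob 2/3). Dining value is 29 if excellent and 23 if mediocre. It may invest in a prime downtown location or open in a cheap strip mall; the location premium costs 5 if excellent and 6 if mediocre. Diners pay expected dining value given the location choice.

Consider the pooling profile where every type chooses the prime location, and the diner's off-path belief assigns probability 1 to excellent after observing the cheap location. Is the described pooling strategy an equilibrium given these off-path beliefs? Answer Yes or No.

On path, the diner holds the prior and pays 1/3·29 + 2/3·23 = 25. Off path (the cheap location), believing excellent, it pays 29.
excellent: the prime location nets 25 − 5 = 20; the cheap location nets 29. excellent would deviate.
mediocre: the prime location nets 25 − 6 = 19; the cheap location nets 29. mediocre would deviate.
A type deviates, so pooling fails.

No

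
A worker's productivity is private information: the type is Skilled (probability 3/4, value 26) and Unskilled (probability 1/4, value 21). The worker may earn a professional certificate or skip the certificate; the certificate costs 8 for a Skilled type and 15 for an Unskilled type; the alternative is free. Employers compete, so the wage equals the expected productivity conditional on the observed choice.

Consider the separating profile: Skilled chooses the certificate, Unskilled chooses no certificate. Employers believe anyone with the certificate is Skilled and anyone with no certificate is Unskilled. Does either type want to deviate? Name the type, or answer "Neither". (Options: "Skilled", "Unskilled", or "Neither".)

Skilled

The certificate pays 26; no certificate pays 21.
Skilled: assigned the certificate, nets 26 − 8 = 18; deviating to no certificate nets 21.
Unskilled: assigned no certificate, nets 21; deviating to the certificate nets 26 − 15 = 11.
The Skilled type gains 3 by deviating.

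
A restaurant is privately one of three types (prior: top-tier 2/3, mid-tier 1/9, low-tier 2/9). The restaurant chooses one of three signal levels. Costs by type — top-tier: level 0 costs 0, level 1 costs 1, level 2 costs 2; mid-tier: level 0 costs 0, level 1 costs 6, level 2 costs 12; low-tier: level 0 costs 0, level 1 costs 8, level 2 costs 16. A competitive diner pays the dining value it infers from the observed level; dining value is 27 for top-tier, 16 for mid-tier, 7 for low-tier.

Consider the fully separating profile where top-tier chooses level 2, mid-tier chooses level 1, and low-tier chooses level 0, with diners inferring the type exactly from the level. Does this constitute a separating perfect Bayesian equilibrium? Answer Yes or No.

No

Separating price premiums: level 2 → 27, level 1 → 16, level 0 → 7.
top-tier (assigned level 2): level 0: 7 − 0 = 7; level 1: 16 − 1 = 15; level 2: 27 − 2 = 25. top-tier stays.
mid-tier (assigned level 1): level 0: 7 − 0 = 7; level 1: 16 − 6 = 10; level 2: 27 − 12 = 15. mid-tier prefers level 2.
low-tier (assigned level 0): level 0: 7 − 0 = 7; level 1: 16 − 8 = 8; level 2: 27 − 16 = 11. low-tier prefers level 2.
At least one type deviates; the separating profile fails.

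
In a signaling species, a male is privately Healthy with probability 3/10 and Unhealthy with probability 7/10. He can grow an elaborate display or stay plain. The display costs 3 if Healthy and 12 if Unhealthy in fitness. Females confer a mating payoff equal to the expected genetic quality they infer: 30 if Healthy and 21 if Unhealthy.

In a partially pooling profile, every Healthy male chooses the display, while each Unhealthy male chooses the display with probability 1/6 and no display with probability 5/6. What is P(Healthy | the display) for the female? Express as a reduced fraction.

18/25

P(the display) = (3/10)·1 + (7/10)·(1/6) = 5/12.
By Bayes' rule, P(Healthy | the display) = (3/10) / (5/12) = 18/25.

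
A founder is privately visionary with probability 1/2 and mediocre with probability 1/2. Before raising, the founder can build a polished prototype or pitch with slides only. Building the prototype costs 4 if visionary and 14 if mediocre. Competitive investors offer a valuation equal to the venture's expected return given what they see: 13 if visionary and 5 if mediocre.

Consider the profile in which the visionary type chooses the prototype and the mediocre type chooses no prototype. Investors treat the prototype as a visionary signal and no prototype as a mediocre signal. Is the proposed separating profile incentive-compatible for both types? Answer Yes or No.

Under these beliefs, the prototype earns valuation 13 and no prototype earns valuation 5.
visionary: the prototype nets 13 − 4 = 9; no prototype nets 5. visionary prefers the prototype.
mediocre: the prototype nets 13 − 14 = -1; no prototype nets 5. mediocre prefers no prototype.
Neither type deviates, so the separating profile is an equilibrium.

Yes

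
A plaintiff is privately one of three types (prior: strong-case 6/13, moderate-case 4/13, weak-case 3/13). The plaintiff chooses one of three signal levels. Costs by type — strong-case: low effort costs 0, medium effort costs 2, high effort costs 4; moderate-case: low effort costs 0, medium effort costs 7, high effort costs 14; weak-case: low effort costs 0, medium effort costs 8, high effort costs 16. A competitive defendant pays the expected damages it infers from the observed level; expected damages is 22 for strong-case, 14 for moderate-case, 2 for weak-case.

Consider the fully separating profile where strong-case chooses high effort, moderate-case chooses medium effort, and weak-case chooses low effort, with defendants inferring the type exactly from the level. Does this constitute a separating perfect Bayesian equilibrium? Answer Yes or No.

Separating settlements: high effort → 22, medium effort → 14, low effort → 2.
strong-case (assigned high effort): low effort: 2 − 0 = 2; medium effort: 14 − 2 = 12; high effort: 22 − 4 = 18. strong-case stays.
moderate-case (assigned medium effort): low effort: 2 − 0 = 2; medium effort: 14 − 7 = 7; high effort: 22 − 14 = 8. moderate-case prefers high effort.
weak-case (assigned low effort): low effort: 2 − 0 = 2; medium effort: 14 − 8 = 6; high effort: 22 − 16 = 6. weak-case prefers medium effort.
At least one type deviates; the separating profile fails.

No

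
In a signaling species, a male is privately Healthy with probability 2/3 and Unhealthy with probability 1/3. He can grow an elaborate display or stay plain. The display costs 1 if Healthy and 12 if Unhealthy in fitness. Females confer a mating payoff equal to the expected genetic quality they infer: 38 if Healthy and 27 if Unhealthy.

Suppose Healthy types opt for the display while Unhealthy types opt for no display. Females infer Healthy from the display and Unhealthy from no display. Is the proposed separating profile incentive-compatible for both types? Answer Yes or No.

Under these beliefs, the display earns mating payoff 38 and no display earns mating payoff 27.
Healthy: the display nets 38 − 1 = 37; no display nets 27. Healthy prefers the display.
Unhealthy: the display nets 38 − 12 = 26; no display nets 27. Unhealthy prefers no display.
Neither type deviates, so the separating profile is an equilibrium.

Yes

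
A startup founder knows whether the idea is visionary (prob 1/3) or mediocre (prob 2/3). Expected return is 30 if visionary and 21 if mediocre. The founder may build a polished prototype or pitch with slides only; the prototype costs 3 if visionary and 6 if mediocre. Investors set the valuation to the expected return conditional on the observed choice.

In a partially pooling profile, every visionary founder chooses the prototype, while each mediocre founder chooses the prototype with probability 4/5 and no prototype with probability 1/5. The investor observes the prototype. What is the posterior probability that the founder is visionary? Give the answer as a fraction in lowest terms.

5/13

P(the prototype) = (1/3)·1 + (2/3)·(4/5) = 13/15.
By Bayes' rule, P(visionary | the prototype) = (1/3) / (13/15) = 5/13.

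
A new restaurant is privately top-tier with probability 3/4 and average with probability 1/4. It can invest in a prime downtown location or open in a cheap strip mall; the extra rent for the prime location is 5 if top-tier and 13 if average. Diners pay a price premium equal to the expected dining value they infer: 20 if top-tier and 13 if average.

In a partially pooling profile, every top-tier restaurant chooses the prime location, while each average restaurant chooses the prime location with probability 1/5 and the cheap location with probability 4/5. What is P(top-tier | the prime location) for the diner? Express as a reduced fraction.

15/16

P(the prime location) = (3/4)·1 + (1/4)·(1/5) = 4/5.
By Bayes' rule, P(top-tier | the prime location) = (3/4) / (4/5) = 15/16.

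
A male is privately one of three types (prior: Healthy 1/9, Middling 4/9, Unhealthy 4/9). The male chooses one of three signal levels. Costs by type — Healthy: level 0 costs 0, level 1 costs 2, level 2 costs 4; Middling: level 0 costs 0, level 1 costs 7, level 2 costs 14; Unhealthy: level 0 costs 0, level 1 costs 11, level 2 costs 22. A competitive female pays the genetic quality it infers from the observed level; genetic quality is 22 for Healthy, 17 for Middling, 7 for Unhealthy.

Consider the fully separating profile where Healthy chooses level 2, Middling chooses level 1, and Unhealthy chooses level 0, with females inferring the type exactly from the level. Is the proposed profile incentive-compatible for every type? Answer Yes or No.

Yes

Separating mating payoffs: level 2 → 22, level 1 → 17, level 0 → 7.
Healthy (assigned level 2): level 0: 7 − 0 = 7; level 1: 17 − 2 = 15; level 2: 22 − 4 = 18. Healthy stays.
Middling (assigned level 1): level 0: 7 − 0 = 7; level 1: 17 − 7 = 10; level 2: 22 − 14 = 8. Middling stays.
Unhealthy (assigned level 0): level 0: 7 − 0 = 7; level 1: 17 − 11 = 6; level 2: 22 − 22 = 0. Unhealthy stays.
Every type prefers its assigned level; separation holds.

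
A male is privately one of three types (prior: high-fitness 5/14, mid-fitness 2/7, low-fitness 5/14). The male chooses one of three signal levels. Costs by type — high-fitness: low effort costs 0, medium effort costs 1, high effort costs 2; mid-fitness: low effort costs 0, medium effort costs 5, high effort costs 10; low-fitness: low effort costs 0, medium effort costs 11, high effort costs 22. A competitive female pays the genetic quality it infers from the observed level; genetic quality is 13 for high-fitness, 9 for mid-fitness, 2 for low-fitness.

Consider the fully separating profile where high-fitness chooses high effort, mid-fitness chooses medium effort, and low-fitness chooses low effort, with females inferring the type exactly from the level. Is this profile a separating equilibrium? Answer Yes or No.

Separating mating payoffs: high effort → 13, medium effort → 9, low effort → 2.
high-fitness (assigned high effort): low effort: 2 − 0 = 2; medium effort: 9 − 1 = 8; high effort: 13 − 2 = 11. high-fitness stays.
mid-fitness (assigned medium effort): low effort: 2 − 0 = 2; medium effort: 9 − 5 = 4; high effort: 13 − 10 = 3. mid-fitness stays.
low-fitness (assigned low effort): low effort: 2 − 0 = 2; medium effort: 9 − 11 = -2; high effort: 13 − 22 = -9. low-fitness stays.
Every type prefers its assigned level; separation holds.

Yes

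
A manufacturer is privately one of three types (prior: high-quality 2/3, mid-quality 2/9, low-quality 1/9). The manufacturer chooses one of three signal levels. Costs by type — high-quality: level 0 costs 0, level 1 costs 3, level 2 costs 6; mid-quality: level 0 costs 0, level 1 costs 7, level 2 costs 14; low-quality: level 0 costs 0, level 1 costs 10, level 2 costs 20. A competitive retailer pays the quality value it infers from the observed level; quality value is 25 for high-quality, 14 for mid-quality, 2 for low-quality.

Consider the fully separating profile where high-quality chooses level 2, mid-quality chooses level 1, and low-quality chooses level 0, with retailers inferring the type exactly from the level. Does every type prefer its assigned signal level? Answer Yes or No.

No

Separating prices: level 2 → 25, level 1 → 14, level 0 → 2.
high-quality (assigned level 2): level 0: 2 − 0 = 2; level 1: 14 − 3 = 11; level 2: 25 − 6 = 19. high-quality stays.
mid-quality (assigned level 1): level 0: 2 − 0 = 2; level 1: 14 − 7 = 7; level 2: 25 − 14 = 11. mid-quality prefers level 2.
low-quality (assigned level 0): level 0: 2 − 0 = 2; level 1: 14 − 10 = 4; level 2: 25 − 20 = 5. low-quality prefers level 2.
At least one type deviates; the separating profile fails.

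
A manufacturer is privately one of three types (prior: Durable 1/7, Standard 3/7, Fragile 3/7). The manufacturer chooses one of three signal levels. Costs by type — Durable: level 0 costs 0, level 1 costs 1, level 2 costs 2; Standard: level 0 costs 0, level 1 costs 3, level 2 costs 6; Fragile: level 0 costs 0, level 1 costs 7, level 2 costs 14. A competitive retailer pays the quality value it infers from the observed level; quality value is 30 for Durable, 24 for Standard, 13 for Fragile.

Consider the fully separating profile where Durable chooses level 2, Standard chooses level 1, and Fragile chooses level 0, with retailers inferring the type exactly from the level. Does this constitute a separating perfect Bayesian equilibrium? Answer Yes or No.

Separating prices: level 2 → 30, level 1 → 24, level 0 → 13.
Durable (assigned level 2): level 0: 13 − 0 = 13; level 1: 24 − 1 = 23; level 2: 30 − 2 = 28. Durable stays.
Standard (assigned level 1): level 0: 13 − 0 = 13; level 1: 24 − 3 = 21; level 2: 30 − 6 = 24. Standard prefers level 2.
Fragile (assigned level 0): level 0: 13 − 0 = 13; level 1: 24 − 7 = 17; level 2: 30 − 14 = 16. Fragile prefers level 1.
At least one type deviates; the separating profile fails.

No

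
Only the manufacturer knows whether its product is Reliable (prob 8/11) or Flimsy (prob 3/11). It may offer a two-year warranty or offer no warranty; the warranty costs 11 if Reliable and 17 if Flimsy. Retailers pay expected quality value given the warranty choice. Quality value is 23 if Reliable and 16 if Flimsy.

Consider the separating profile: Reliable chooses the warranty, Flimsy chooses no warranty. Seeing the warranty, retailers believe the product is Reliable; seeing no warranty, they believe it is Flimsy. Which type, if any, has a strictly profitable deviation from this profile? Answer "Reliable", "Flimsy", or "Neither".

The warranty pays 23; no warranty pays 16.
Reliable: assigned the warranty, nets 23 − 11 = 12; deviating to no warranty nets 16.
Flimsy: assigned no warranty, nets 16; deviating to the warranty nets 23 − 17 = 6.
The Reliable type gains 4 by deviating.

Reliable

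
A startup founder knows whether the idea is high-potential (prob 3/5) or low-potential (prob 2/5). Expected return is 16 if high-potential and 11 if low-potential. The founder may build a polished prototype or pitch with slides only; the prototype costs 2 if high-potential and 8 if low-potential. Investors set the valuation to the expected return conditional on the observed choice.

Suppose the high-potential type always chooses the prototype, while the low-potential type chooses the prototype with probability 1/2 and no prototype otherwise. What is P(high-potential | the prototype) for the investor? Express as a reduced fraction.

3/4

P(the prototype) = (3/5)·1 + (2/5)·(1/2) = 4/5.
By Bayes' rule, P(high-potential | the prototype) = (3/5) / (4/5) = 3/4.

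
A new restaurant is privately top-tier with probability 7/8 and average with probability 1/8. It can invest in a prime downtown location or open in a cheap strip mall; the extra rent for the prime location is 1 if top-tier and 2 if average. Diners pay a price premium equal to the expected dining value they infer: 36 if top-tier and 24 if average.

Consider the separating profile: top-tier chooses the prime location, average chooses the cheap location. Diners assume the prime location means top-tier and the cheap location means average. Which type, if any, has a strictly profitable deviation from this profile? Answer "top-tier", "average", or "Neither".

average

The prime location pays 36; the cheap location pays 24.
top-tier: assigned the prime location, nets 36 − 1 = 35; deviating to the cheap location nets 24.
average: assigned the cheap location, nets 24; deviating to the prime location nets 36 − 2 = 34.
The average type gains 10 by deviating.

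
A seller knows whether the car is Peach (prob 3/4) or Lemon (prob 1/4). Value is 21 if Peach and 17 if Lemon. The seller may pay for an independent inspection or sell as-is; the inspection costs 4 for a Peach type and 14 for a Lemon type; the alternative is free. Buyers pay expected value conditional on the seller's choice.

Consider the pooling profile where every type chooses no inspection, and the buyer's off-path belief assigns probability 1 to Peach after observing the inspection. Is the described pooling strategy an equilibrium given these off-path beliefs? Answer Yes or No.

On path, the buyer holds the prior and pays 3/4·21 + 1/4·17 = 20. Off path (the inspection), believing Peach, it pays 21.
Peach: no inspection nets 20; the inspection nets 21 − 4 = 17. Peach stays.
Lemon: no inspection nets 20; the inspection nets 21 − 14 = 7. Lemon stays.
No type deviates, so pooling is sustained.

Yes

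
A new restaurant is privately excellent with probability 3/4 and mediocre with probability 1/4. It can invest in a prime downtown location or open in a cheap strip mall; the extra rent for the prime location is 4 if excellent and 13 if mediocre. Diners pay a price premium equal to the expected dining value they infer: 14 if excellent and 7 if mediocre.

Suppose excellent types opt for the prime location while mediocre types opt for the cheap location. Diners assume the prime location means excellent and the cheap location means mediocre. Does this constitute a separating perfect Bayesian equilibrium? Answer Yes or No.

Yes

Under these beliefs, the prime location earns price premium 14 and the cheap location earns price premium 7.
excellent: the prime location nets 14 − 4 = 10; the cheap location nets 7. excellent prefers the prime location.
mediocre: the prime location nets 14 − 13 = 1; the cheap location nets 7. mediocre prefers the cheap location.
Neither type deviates, so the separating profile is an equilibrium.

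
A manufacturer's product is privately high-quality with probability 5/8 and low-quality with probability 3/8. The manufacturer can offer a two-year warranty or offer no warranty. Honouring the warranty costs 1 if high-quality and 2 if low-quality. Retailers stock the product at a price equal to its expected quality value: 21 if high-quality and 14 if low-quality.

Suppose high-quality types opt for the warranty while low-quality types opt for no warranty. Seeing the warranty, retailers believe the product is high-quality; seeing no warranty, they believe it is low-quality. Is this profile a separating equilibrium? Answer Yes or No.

No

Under these beliefs, the warranty earns price 21 and no warranty earns price 14.
high-quality: the warranty nets 21 − 1 = 20; no warranty nets 14. high-quality prefers the warranty.
low-quality: the warranty nets 21 − 2 = 19; no warranty nets 14. low-quality would deviate to the warranty.
low-quality has a profitable deviation, so the profile is not an equilibrium.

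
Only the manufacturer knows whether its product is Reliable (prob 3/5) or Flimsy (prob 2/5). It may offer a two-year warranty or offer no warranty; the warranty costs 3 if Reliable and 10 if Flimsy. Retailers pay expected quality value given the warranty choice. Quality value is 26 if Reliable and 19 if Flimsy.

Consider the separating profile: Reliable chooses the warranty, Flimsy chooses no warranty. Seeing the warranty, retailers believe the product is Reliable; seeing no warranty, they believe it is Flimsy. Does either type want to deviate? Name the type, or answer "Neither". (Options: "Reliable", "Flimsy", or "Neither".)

Neither

The warranty pays 26; no warranty pays 19.
Reliable: assigned the warranty, nets 26 − 3 = 23; deviating to no warranty nets 19.
Flimsy: assigned no warranty, nets 19; deviating to the warranty nets 26 − 10 = 16.
Both types strictly prefer their assigned action; no profitable deviation.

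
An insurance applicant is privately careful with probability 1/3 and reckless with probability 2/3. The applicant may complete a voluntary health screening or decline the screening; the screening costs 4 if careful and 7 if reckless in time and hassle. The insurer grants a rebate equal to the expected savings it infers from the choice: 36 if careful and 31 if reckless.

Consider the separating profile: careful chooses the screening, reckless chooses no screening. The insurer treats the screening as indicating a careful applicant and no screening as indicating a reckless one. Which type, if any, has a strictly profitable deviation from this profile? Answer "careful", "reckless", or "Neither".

The screening pays 36; no screening pays 31.
careful: assigned the screening, nets 36 − 4 = 32; deviating to no screening nets 31.
reckless: assigned no screening, nets 31; deviating to the screening nets 36 − 7 = 29.
Both types strictly prefer their assigned action; no profitable deviation.

Neither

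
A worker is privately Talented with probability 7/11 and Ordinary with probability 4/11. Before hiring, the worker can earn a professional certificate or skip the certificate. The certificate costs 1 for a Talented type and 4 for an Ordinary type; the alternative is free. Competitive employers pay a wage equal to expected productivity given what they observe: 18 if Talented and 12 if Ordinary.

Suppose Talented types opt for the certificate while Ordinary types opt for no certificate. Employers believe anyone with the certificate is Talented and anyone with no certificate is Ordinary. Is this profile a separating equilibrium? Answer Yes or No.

No

Under these beliefs, the certificate earns wage 18 and no certificate earns wage 12.
Talented: the certificate nets 18 − 1 = 17; no certificate nets 12. Talented prefers the certificate.
Ordinary: the certificate nets 18 − 4 = 14; no certificate nets 12. Ordinary would deviate to the certificate.
Ordinary has a profitable deviation, so the profile is not an equilibrium.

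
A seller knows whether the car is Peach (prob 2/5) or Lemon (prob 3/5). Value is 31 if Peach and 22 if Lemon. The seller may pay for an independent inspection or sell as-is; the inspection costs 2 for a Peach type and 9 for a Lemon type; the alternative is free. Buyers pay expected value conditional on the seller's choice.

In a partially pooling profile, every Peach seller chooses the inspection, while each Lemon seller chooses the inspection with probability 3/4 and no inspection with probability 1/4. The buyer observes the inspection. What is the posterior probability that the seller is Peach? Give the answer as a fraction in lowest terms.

P(the inspection) = (2/5)·1 + (3/5)·(3/4) = 17/20.
By Bayes' rule, P(Peach | the inspection) = (2/5) / (17/20) = 8/17.

8/17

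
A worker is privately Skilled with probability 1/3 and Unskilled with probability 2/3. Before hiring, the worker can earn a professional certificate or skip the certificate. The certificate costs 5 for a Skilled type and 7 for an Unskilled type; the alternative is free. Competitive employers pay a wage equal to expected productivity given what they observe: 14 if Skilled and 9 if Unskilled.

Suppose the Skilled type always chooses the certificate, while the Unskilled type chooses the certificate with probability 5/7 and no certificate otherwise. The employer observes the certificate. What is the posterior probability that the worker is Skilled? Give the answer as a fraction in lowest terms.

7/17

P(the certificate) = (1/3)·1 + (2/3)·(5/7) = 17/21.
By Bayes' rule, P(Skilled | the certificate) = (1/3) / (17/21) = 7/17.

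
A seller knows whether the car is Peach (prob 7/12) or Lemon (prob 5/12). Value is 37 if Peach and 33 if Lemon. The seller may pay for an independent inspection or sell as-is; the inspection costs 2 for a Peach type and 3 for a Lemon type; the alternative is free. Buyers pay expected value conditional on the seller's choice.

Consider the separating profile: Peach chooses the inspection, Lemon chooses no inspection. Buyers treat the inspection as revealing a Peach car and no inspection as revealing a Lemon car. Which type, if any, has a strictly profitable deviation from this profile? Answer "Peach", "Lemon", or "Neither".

The inspection pays 37; no inspection pays 33.
Peach: assigned the inspection, nets 37 − 2 = 35; deviating to no inspection nets 33.
Lemon: assigned no inspection, nets 33; deviating to the inspection nets 37 − 3 = 34.
The Lemon type gains 1 by deviating.

Lemon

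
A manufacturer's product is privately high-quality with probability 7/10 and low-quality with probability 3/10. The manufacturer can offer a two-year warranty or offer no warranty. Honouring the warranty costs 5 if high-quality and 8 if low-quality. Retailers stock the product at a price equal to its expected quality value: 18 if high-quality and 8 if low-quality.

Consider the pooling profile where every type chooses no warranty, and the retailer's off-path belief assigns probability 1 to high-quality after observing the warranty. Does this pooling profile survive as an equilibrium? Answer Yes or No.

On path, the retailer holds the prior and pays 7/10·18 + 3/10·8 = 15. Off path (the warranty), believing high-quality, it pays 18.
high-quality: no warranty nets 15; the warranty nets 18 − 5 = 13. high-quality stays.
low-quality: no warranty nets 15; the warranty nets 18 − 8 = 10. low-quality stays.
No type deviates, so pooling is sustained.

Yes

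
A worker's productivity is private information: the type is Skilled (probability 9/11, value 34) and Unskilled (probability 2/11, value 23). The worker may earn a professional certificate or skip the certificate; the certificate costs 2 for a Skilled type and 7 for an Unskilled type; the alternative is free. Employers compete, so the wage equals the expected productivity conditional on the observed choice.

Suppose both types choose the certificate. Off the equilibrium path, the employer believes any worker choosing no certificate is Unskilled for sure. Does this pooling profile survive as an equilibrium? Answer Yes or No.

On path, the employer holds the prior and pays 9/11·34 + 2/11·23 = 32. Off path (no certificate), believing Unskilled, it pays 23.
Skilled: the certificate nets 32 − 2 = 30; no certificate nets 23. Skilled stays.
Unskilled: the certificate nets 32 − 7 = 25; no certificate nets 23. Unskilled stays.
No type deviates, so pooling is sustained.

Yes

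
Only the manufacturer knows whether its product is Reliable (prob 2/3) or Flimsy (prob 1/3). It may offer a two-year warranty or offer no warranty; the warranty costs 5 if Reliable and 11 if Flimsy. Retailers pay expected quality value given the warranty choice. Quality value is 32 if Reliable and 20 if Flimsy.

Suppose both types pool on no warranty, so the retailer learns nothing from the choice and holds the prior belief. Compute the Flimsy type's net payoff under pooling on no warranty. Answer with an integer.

Pooled price = 2/3·32 + 1/3·20 = 28.
Flimsy pays no cost for no warranty, so net payoff = 28.

28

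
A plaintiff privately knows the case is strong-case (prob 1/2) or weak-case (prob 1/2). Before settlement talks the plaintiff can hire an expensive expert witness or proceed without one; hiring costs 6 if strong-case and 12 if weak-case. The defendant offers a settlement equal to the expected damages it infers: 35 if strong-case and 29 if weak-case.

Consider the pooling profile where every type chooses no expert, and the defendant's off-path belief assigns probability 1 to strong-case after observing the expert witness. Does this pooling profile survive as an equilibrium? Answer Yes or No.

On path, the defendant holds the prior and pays 1/2·35 + 1/2·29 = 32. Off path (the expert witness), believing strong-case, it pays 35.
strong-case: no expert nets 32; the expert witness nets 35 − 6 = 29. strong-case stays.
weak-case: no expert nets 32; the expert witness nets 35 − 12 = 23. weak-case stays.
No type deviates, so pooling is sustained.

Yes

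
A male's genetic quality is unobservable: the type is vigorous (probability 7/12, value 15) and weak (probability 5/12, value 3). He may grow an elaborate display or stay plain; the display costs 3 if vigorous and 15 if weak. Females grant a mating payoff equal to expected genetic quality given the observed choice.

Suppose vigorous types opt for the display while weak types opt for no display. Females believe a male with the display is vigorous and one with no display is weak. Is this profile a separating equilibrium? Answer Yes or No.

Yes

Under these beliefs, the display earns mating payoff 15 and no display earns mating payoff 3.
vigorous: the display nets 15 − 3 = 12; no display nets 3. vigorous prefers the display.
weak: the display nets 15 − 15 = 0; no display nets 3. weak prefers no display.
Neither type deviates, so the separating profile is an equilibrium.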